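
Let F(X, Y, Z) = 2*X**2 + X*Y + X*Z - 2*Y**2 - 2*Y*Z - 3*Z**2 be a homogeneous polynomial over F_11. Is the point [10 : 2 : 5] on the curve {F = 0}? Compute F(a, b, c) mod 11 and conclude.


F(10,2,5) ≡ 2 (mod 11); P is NOT on the curve.

Evaluate F(10, 2, 5) term-by-term (mod 11).
  2*X**2 ↦ 2·100·1·1 = 200
  X*Y ↦ 1·10·2·1 = 20
  X*Z ↦ 1·10·1·5 = 50
  -2*Y**2 ↦ -2·1·4·1 = -8
  -2*Y*Z ↦ -2·1·2·5 = -20
  -3*Z**2 ↦ -3·1·1·25 = -75
Sum: F(10, 2, 5) = (200) + (20) + (50) + (-8) + (-20) + (-75) = 167.
Reducing mod 11: 167 ≡ 2 (mod 11).
Since F(a, b, c) ≡ 2 ≠ 0 (mod 11), P does NOT lie on the curve.


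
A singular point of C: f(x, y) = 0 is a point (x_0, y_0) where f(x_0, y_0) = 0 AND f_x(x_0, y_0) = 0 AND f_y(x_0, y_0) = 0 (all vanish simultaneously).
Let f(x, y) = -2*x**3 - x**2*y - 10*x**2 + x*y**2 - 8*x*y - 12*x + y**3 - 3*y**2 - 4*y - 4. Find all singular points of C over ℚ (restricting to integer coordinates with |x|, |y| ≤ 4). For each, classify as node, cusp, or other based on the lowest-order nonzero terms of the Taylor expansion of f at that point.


Singular points: {(-2, 2)}; classification: cusp.

Compute partial derivatives:
  f_x = -6*x**2 - 2*x*y - 20*x + y**2 - 8*y - 12.
  f_y = -x**2 + 2*x*y - 8*x + 3*y**2 - 6*y - 4.
Scan x_0 ∈ {−4, ..., 4}. For each x_0, f_y(x_0, y) is a polynomial in y; find its integer roots y ∈ {−4, ..., 4}, then test f_x and f at those candidates.
  x = -4: f_y(-4, y) = 3*y**2 - 14*y + 12; no integer root y with |y| ≤ 4.
  x = -3: f_y(-3, y) = 3*y**2 - 12*y + 11; no integer root y with |y| ≤ 4.
  x = -2: f_y(-2, y) = 3*y**2 - 10*y + 8; vanishes at y ∈ {2}. (-2, 2): f_x = 0, f = 0 — SINGULAR.
  x = -1: f_y(-1, y) = 3*y**2 - 8*y + 3; no integer root y with |y| ≤ 4.
  x = 0: f_y(0, y) = 3*y**2 - 6*y - 4; no integer root y with |y| ≤ 4.
  x = 1: f_y(1, y) = 3*y**2 - 4*y - 13; no integer root y with |y| ≤ 4.
  x = 2: f_y(2, y) = 3*y**2 - 2*y - 24; no integer root y with |y| ≤ 4.
  x = 3: f_y(3, y) = 3*y**2 - 37; no integer root y with |y| ≤ 4.
  x = 4: f_y(4, y) = 3*y**2 + 2*y - 52; no integer root y with |y| ≤ 4.
Only singular point on the grid: (-2, 2).
Classify: substitute x = -2 + u, y = 2 + v and expand: f = -2*u**3 - u**2*v + u*v**2 + v**3 + v**2.
No constant or linear terms (consistent with a singular point). Quadratic part: v**2. Cubic part: -2*u**3 - u**2*v + u*v**2 + v**3.
The quadratic part v**2 is a perfect square, so there is a single (double) tangent line v = 0, i.e. y = 2. Restricting the cubic part to that line (v = 0) leaves -2*u**3 ≠ 0, so f is not divisible by v and the branch is v² ≈ 2*u**3 to lowest order — this is a cusp.
Classification: cusp.


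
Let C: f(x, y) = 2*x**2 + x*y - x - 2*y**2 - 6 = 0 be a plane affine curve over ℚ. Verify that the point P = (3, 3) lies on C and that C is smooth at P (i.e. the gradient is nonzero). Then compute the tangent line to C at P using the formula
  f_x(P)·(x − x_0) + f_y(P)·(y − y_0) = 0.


Tangent line at P: 14*x - 9*y - 15 = 0.

Step 1: f(3, 3) = 0, so P lies on C.
Step 2: partial derivatives
  f_x(x, y) = 4*x + y - 1, f_y(x, y) = x - 4*y.
  f_x(P) = 14, f_y(P) = -9 (gradient nonzero, so P is smooth).
Step 3: tangent line at P: 14·(x − 3) + -9·(y − 3) = 0.
Expanding: 14*x - 9*y - 15 = 0.


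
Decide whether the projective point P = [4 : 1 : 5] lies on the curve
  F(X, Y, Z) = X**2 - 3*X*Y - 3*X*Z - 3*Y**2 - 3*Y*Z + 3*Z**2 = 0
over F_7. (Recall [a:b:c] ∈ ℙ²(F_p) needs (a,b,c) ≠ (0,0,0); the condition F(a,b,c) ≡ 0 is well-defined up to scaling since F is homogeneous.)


F(4,1,5) ≡ 1 (mod 7); P is NOT on the curve.

Evaluate F(4, 1, 5) term-by-term (mod 7).
  X**2 ↦ 1·16·1·1 = 16
  -3*X*Y ↦ -3·4·1·1 = -12
  -3*X*Z ↦ -3·4·1·5 = -60
  -3*Y**2 ↦ -3·1·1·1 = -3
  -3*Y*Z ↦ -3·1·1·5 = -15
  3*Z**2 ↦ 3·1·1·25 = 75
Sum: F(4, 1, 5) = (16) + (-12) + (-60) + (-3) + (-15) + (75) = 1.
Reducing mod 7: 1 ≡ 1 (mod 7).
Since F(a, b, c) ≡ 1 ≠ 0 (mod 7), P does NOT lie on the curve.


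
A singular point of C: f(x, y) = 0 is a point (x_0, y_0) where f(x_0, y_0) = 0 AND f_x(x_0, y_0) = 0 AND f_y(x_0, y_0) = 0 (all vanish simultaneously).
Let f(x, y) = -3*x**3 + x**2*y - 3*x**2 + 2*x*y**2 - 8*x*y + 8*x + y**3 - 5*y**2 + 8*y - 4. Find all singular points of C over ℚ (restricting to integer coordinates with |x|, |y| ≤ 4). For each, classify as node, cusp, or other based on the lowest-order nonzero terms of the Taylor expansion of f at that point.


Singular points: {(0, 2)}; classification: node.

Compute partial derivatives:
  f_x = -9*x**2 + 2*x*y - 6*x + 2*y**2 - 8*y + 8.
  f_y = x**2 + 4*x*y - 8*x + 3*y**2 - 10*y + 8.
Scan x_0 ∈ {−4, ..., 4}. For each x_0, f_y(x_0, y) is a polynomial in y; find its integer roots y ∈ {−4, ..., 4}, then test f_x and f at those candidates.
  x = -4: f_y(-4, y) = 3*y**2 - 26*y + 56; vanishes at y ∈ {4}. (-4, 4): f_x = -144 ≠ 0.
  x = -3: f_y(-3, y) = 3*y**2 - 22*y + 41; no integer root y with |y| ≤ 4.
  x = -2: f_y(-2, y) = 3*y**2 - 18*y + 28; no integer root y with |y| ≤ 4.
  x = -1: f_y(-1, y) = 3*y**2 - 14*y + 17; no integer root y with |y| ≤ 4.
  x = 0: f_y(0, y) = 3*y**2 - 10*y + 8; vanishes at y ∈ {2}. (0, 2): f_x = 0, f = 0 — SINGULAR.
  x = 1: f_y(1, y) = 3*y**2 - 6*y + 1; no integer root y with |y| ≤ 4.
  x = 2: f_y(2, y) = 3*y**2 - 2*y - 4; no integer root y with |y| ≤ 4.
  x = 3: f_y(3, y) = 3*y**2 + 2*y - 7; no integer root y with |y| ≤ 4.
  x = 4: f_y(4, y) = 3*y**2 + 6*y - 8; no integer root y with |y| ≤ 4.
Only singular point on the grid: (0, 2).
Classify: substitute x = 0 + u, y = 2 + v and expand: f = -3*u**3 + u**2*v - u**2 + 2*u*v**2 + v**3 + v**2.
No constant or linear terms (consistent with a singular point). Quadratic part: -u**2 + v**2. Cubic part: -3*u**3 + u**2*v + 2*u*v**2 + v**3.
The quadratic part v**2 - u**2 = (v − u)(v + u) splits into two distinct linear factors, so there are two distinct tangent lines y − 2 = ±(x − 0) — this is a node (ordinary double point).
Classification: node.


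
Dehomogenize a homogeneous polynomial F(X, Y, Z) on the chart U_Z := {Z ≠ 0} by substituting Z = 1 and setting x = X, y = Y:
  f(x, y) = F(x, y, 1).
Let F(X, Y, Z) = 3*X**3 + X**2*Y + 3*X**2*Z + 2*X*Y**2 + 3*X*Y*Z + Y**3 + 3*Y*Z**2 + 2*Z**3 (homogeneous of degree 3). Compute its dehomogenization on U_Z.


f(x, y) = 3*x**3 + x**2*y + 3*x**2 + 2*x*y**2 + 3*x*y + y**3 + 3*y + 2

On U_Z we set Z = 1. Each monomial c·X^i·Y^j·Z^k in F becomes c·x^i·y^j·1^k = c·x^i·y^j.
Substituting Z = 1: F(X, Y, 1) = 3*x**3 + x**2*y + 3*x**2 + 2*x*y**2 + 3*x*y + y**3 + 3*y + 2.
Note: deg(f) ≤ deg(F) = 3; strict inequality happens when F is divisible by Z (lost terms).


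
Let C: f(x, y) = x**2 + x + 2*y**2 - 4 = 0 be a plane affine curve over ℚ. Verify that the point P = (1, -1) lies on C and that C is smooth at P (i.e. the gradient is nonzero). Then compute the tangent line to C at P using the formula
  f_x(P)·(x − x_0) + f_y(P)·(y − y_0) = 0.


Tangent line at P: 3*x - 4*y - 7 = 0.

Step 1: f(1, -1) = 0, so P lies on C.
Step 2: partial derivatives
  f_x(x, y) = 2*x + 1, f_y(x, y) = 4*y.
  f_x(P) = 3, f_y(P) = -4 (gradient nonzero, so P is smooth).
Step 3: tangent line at P: 3·(x − 1) + -4·(y − -1) = 0.
Expanding: 3*x - 4*y - 7 = 0.


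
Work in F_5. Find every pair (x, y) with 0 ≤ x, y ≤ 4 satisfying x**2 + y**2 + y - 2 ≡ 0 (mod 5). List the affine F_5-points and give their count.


Affine F_5-points: {(0, 1), (0, 3), (1, 2), (4, 2)}; count = 4.

For each of the 25 pairs (x, y) ∈ F_5², evaluate f(x, y) mod 5. Record the zeros.
  x = 0: [0↦3, 1↦0, 2↦4, 3↦0, 4↦3]  zeros at y ∈ {1, 3}
  x = 1: [0↦4, 1↦1, 2↦0, 3↦1, 4↦4]  zeros at y ∈ {2}
  x = 2: [0↦2, 1↦4, 2↦3, 3↦4, 4↦2]  zeros at y ∈ ∅
  x = 3: [0↦2, 1↦4, 2↦3, 3↦4, 4↦2]  zeros at y ∈ ∅
  x = 4: [0↦4, 1↦1, 2↦0, 3↦1, 4↦4]  zeros at y ∈ {2}
Collecting zeros: affine points = {(0, 1), (0, 3), (1, 2), (4, 2)}.
Total count |C(F_5)_aff| = 4.


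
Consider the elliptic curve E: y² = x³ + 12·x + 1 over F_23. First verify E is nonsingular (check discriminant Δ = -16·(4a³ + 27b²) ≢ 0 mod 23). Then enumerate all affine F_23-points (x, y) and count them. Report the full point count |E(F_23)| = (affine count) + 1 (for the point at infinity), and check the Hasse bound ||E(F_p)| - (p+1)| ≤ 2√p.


Affine points = {(0, 1), (0, 22), (3, 8), (3, 15), (5, 5), (5, 18), (6, 6), (6, 17), (13, 10), (13, 13), (17, 9), (17, 14), (18, 0), (19, 2), (19, 21)}; affine count = 15; |E(F_23)| = 16.

Discriminant check: Δ ∝ 4a³ + 27b² = 4·12³ + 27·1² = 4·1728 + 27·1 ≡ 16 (mod 23). Nonzero ⇒ E is nonsingular.
For each x ∈ F_23, compute rhs = x³ + 12·x + 1 mod 23, then count y ∈ F_23 with y² ≡ rhs.
  x = 0: rhs = 1, matching y values: 1, 22 (2 points).
  x = 1: rhs = 14, matching y values: none (0 points).
  x = 2: rhs = 10, matching y values: none (0 points).
  x = 3: rhs = 18, matching y values: 8, 15 (2 points).
  x = 4: rhs = 21, matching y values: none (0 points).
  x = 5: rhs = 2, matching y values: 5, 18 (2 points).
  x = 6: rhs = 13, matching y values: 6, 17 (2 points).
  x = 7: rhs = 14, matching y values: none (0 points).
  x = 8: rhs = 11, matching y values: none (0 points).
  x = 9: rhs = 10, matching y values: none (0 points).
  x = 10: rhs = 17, matching y values: none (0 points).
  x = 11: rhs = 15, matching y values: none (0 points).
  x = 12: rhs = 10, matching y values: none (0 points).
  x = 13: rhs = 8, matching y values: 10, 13 (2 points).
  x = 14: rhs = 15, matching y values: none (0 points).
  x = 15: rhs = 14, matching y values: none (0 points).
  x = 16: rhs = 11, matching y values: none (0 points).
  x = 17: rhs = 12, matching y values: 9, 14 (2 points).
  x = 18: rhs = 0, matching y values: 0 (1 points).
  x = 19: rhs = 4, matching y values: 2, 21 (2 points).
  x = 20: rhs = 7, matching y values: none (0 points).
  x = 21: rhs = 15, matching y values: none (0 points).
  x = 22: rhs = 11, matching y values: none (0 points).
Total affine count: 15.
Full point count |E(F_23)| = 15 + 1 = 16.
Hasse bound: |16 − (23+1)| = |-8| = 8 ≤ 2√23 ≈ 9.5917 ✓.


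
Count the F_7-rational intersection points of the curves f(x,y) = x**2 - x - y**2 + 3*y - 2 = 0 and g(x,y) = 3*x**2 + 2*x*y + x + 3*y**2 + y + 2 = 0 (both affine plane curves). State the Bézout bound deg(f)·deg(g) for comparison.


Common zeros: {(3, 6), (6, 3)}; count = 2; Bézout bound = 4.

deg(f) = 2, deg(g) = 2, so Bézout bound = 4.
Scan x ∈ F_7. For each x, list the y ∈ F_7 with f(x, y) ≡ 0 and those with g(x, y) ≡ 0 (mod 7); the common zeros in that column are the intersection.
  x = 0: f ≡ 0 at y ∈ {1, 2}; g ≡ 0 at y ∈ ∅; common: ∅.
  x = 1: f ≡ 0 at y ∈ {1, 2}; g ≡ 0 at y ∈ {3}; common: ∅.
  x = 2: f ≡ 0 at y ∈ {0, 3}; g ≡ 0 at y ∈ {4, 6}; common: ∅.
  x = 3: f ≡ 0 at y ∈ {4, 6}; g ≡ 0 at y ∈ {1, 6}; common: {6}.
  x = 4: f ≡ 0 at y ∈ {5}; g ≡ 0 at y ∈ {2}; common: ∅.
  x = 5: f ≡ 0 at y ∈ {4, 6}; g ≡ 0 at y ∈ ∅; common: ∅.
  x = 6: f ≡ 0 at y ∈ {0, 3}; g ≡ 0 at y ∈ {2, 3}; common: {3}.
Collecting: common zeros = {(3, 6), (6, 3)}, so the count is 2.
Comparison with the Bézout bound: 2 ≤ 4 = deg(f)·deg(g), as expected for curves with no common component (the affine F_7-count falls short of the bound because intersections may lie at infinity, over extension fields, or carry multiplicity).


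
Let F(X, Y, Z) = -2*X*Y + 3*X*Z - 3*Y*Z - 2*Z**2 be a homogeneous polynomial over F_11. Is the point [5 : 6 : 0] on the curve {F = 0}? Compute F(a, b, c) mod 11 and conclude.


F(5,6,0) ≡ 6 (mod 11); P is NOT on the curve.

Evaluate F(5, 6, 0) term-by-term (mod 11).
  -2*X*Y ↦ -2·5·6·1 = -60
  3*X*Z ↦ 3·5·1·0 = 0
  -3*Y*Z ↦ -3·1·6·0 = 0
  -2*Z**2 ↦ -2·1·1·0 = 0
Sum: F(5, 6, 0) = (-60) + (0) + (0) + (0) = -60.
Reducing mod 11: -60 ≡ 6 (mod 11).
Since F(a, b, c) ≡ 6 ≠ 0 (mod 11), P does NOT lie on the curve.


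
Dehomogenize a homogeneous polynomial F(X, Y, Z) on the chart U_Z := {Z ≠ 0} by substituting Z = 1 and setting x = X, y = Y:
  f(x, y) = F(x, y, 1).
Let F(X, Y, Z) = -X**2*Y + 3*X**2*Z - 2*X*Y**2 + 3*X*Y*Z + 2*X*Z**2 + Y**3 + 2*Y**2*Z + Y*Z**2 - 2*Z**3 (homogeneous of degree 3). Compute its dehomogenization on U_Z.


f(x, y) = -x**2*y + 3*x**2 - 2*x*y**2 + 3*x*y + 2*x + y**3 + 2*y**2 + y - 2

On U_Z we set Z = 1. Each monomial c·X^i·Y^j·Z^k in F becomes c·x^i·y^j·1^k = c·x^i·y^j.
Substituting Z = 1: F(X, Y, 1) = -x**2*y + 3*x**2 - 2*x*y**2 + 3*x*y + 2*x + y**3 + 2*y**2 + y - 2.
Note: deg(f) ≤ deg(F) = 3; strict inequality happens when F is divisible by Z (lost terms).


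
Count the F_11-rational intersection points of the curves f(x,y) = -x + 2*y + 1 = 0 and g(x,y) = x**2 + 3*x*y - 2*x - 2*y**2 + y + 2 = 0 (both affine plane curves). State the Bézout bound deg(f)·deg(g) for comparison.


Common zeros: ∅; count = 0; Bézout bound = 2.

deg(f) = 1, deg(g) = 2, so Bézout bound = 2.
Scan x ∈ F_11. For each x, list the y ∈ F_11 with f(x, y) ≡ 0 and those with g(x, y) ≡ 0 (mod 11); the common zeros in that column are the intersection.
  x = 0: f ≡ 0 at y ∈ {5}; g ≡ 0 at y ∈ ∅; common: ∅.
  x = 1: f ≡ 0 at y ∈ {0}; g ≡ 0 at y ∈ ∅; common: ∅.
  x = 2: f ≡ 0 at y ∈ {6}; g ≡ 0 at y ∈ ∅; common: ∅.
  x = 3: f ≡ 0 at y ∈ {1}; g ≡ 0 at y ∈ ∅; common: ∅.
  x = 4: f ≡ 0 at y ∈ {7}; g ≡ 0 at y ∈ ∅; common: ∅.
  x = 5: f ≡ 0 at y ∈ {2}; g ≡ 0 at y ∈ ∅; common: ∅.
  x = 6: f ≡ 0 at y ∈ {8}; g ≡ 0 at y ∈ ∅; common: ∅.
  x = 7: f ≡ 0 at y ∈ {3}; g ≡ 0 at y ∈ ∅; common: ∅.
  x = 8: f ≡ 0 at y ∈ {9}; g ≡ 0 at y ∈ ∅; common: ∅.
  x = 9: f ≡ 0 at y ∈ {4}; g ≡ 0 at y ∈ ∅; common: ∅.
  x = 10: f ≡ 0 at y ∈ {10}; g ≡ 0 at y ∈ {5}; common: ∅.
Collecting: common zeros = ∅, so the count is 0.
Comparison with the Bézout bound: 0 ≤ 2 = deg(f)·deg(g), as expected for curves with no common component (the affine F_11-count falls short of the bound because intersections may lie at infinity, over extension fields, or carry multiplicity).


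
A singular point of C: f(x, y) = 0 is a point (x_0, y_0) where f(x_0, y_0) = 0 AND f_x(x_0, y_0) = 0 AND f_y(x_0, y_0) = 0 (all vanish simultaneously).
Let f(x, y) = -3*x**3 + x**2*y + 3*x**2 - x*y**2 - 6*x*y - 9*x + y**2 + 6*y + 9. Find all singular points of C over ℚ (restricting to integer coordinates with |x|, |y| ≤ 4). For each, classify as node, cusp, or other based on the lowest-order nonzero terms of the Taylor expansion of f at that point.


Singular points: {(0, -3)}; classification: cusp.

Compute partial derivatives:
  f_x = -9*x**2 + 2*x*y + 6*x - y**2 - 6*y - 9.
  f_y = x**2 - 2*x*y - 6*x + 2*y + 6.
Scan x_0 ∈ {−4, ..., 4}. For each x_0, f_y(x_0, y) is a polynomial in y; find its integer roots y ∈ {−4, ..., 4}, then test f_x and f at those candidates.
  x = -4: f_y(-4, y) = 10*y + 46; no integer root y with |y| ≤ 4.
  x = -3: f_y(-3, y) = 8*y + 33; no integer root y with |y| ≤ 4.
  x = -2: f_y(-2, y) = 6*y + 22; no integer root y with |y| ≤ 4.
  x = -1: f_y(-1, y) = 4*y + 13; no integer root y with |y| ≤ 4.
  x = 0: f_y(0, y) = 2*y + 6; vanishes at y ∈ {-3}. (0, -3): f_x = 0, f = 0 — SINGULAR.
  x = 1: f_y(1, y) = 1; no integer root y with |y| ≤ 4.
  x = 2: f_y(2, y) = -2*y - 2; vanishes at y ∈ {-1}. (2, -1): f_x = -32 ≠ 0.
  x = 3: f_y(3, y) = -4*y - 3; no integer root y with |y| ≤ 4.
  x = 4: f_y(4, y) = -6*y - 2; no integer root y with |y| ≤ 4.
Only singular point on the grid: (0, -3).
Classify: substitute x = 0 + u, y = -3 + v and expand: f = -3*u**3 + u**2*v - u*v**2 + v**2.
No constant or linear terms (consistent with a singular point). Quadratic part: v**2. Cubic part: -3*u**3 + u**2*v - u*v**2.
The quadratic part v**2 is a perfect square, so there is a single (double) tangent line v = 0, i.e. y = -3. Restricting the cubic part to that line (v = 0) leaves -3*u**3 ≠ 0, so f is not divisible by v and the branch is v² ≈ 3*u**3 to lowest order — this is a cusp.
Classification: cusp.


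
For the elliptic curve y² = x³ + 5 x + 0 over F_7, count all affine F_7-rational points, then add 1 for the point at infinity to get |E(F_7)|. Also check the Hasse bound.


Affine points = {(0, 0), (2, 2), (2, 5), (3, 0), (4, 0), (6, 1), (6, 6)}; affine count = 7; |E(F_7)| = 8.

Discriminant check: Δ ∝ 4a³ + 27b² = 4·5³ + 27·0² = 4·125 + 27·0 ≡ 3 (mod 7). Nonzero ⇒ E is nonsingular.
For each x ∈ F_7, compute rhs = x³ + 5·x + 0 mod 7, then count y ∈ F_7 with y² ≡ rhs.
  x = 0: rhs = 0, matching y values: 0 (1 points).
  x = 1: rhs = 6, matching y values: none (0 points).
  x = 2: rhs = 4, matching y values: 2, 5 (2 points).
  x = 3: rhs = 0, matching y values: 0 (1 points).
  x = 4: rhs = 0, matching y values: 0 (1 points).
  x = 5: rhs = 3, matching y values: none (0 points).
  x = 6: rhs = 1, matching y values: 1, 6 (2 points).
Total affine count: 7.
Full point count |E(F_7)| = 7 + 1 = 8.
Hasse bound: |8 − (7+1)| = |0| = 0 ≤ 2√7 ≈ 5.2915 ✓.


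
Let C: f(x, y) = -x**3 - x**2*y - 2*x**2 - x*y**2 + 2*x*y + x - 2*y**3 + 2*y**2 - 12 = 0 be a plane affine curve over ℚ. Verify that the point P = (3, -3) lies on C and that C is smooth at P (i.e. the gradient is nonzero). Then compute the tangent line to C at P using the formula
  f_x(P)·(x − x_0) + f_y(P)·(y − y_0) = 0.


Tangent line at P: -35*x - 51*y - 48 = 0.

Step 1: f(3, -3) = 0, so P lies on C.
Step 2: partial derivatives
  f_x(x, y) = -3*x**2 - 2*x*y - 4*x - y**2 + 2*y + 1, f_y(x, y) = -x**2 - 2*x*y + 2*x - 6*y**2 + 4*y.
  f_x(P) = -35, f_y(P) = -51 (gradient nonzero, so P is smooth).
Step 3: tangent line at P: -35·(x − 3) + -51·(y − -3) = 0.
Expanding: -35*x - 51*y - 48 = 0.


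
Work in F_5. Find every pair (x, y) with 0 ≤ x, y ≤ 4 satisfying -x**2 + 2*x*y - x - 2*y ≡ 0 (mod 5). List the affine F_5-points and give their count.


Affine F_5-points: {(0, 0), (2, 3), (3, 3), (4, 0)}; count = 4.

For each of the 25 pairs (x, y) ∈ F_5², evaluate f(x, y) mod 5. Record the zeros.
  x = 0: [0↦0, 1↦3, 2↦1, 3↦4, 4↦2]  zeros at y ∈ {0}
  x = 1: [0↦3, 1↦3, 2↦3, 3↦3, 4↦3]  zeros at y ∈ ∅
  x = 2: [0↦4, 1↦1, 2↦3, 3↦0, 4↦2]  zeros at y ∈ {3}
  x = 3: [0↦3, 1↦2, 2↦1, 3↦0, 4↦4]  zeros at y ∈ {3}
  x = 4: [0↦0, 1↦1, 2↦2, 3↦3, 4↦4]  zeros at y ∈ {0}
Collecting zeros: affine points = {(0, 0), (2, 3), (3, 3), (4, 0)}.
Total count |C(F_5)_aff| = 4.


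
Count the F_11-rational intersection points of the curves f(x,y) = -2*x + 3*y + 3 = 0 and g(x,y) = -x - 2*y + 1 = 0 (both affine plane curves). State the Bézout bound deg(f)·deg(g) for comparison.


Common zeros: {(6, 3)}; count = 1; Bézout bound = 1.

deg(f) = 1, deg(g) = 1, so Bézout bound = 1.
Scan x ∈ F_11. For each x, list the y ∈ F_11 with f(x, y) ≡ 0 and those with g(x, y) ≡ 0 (mod 11); the common zeros in that column are the intersection.
  x = 0: f ≡ 0 at y ∈ {10}; g ≡ 0 at y ∈ {6}; common: ∅.
  x = 1: f ≡ 0 at y ∈ {7}; g ≡ 0 at y ∈ {0}; common: ∅.
  x = 2: f ≡ 0 at y ∈ {4}; g ≡ 0 at y ∈ {5}; common: ∅.
  x = 3: f ≡ 0 at y ∈ {1}; g ≡ 0 at y ∈ {10}; common: ∅.
  x = 4: f ≡ 0 at y ∈ {9}; g ≡ 0 at y ∈ {4}; common: ∅.
  x = 5: f ≡ 0 at y ∈ {6}; g ≡ 0 at y ∈ {9}; common: ∅.
  x = 6: f ≡ 0 at y ∈ {3}; g ≡ 0 at y ∈ {3}; common: {3}.
  x = 7: f ≡ 0 at y ∈ {0}; g ≡ 0 at y ∈ {8}; common: ∅.
  x = 8: f ≡ 0 at y ∈ {8}; g ≡ 0 at y ∈ {2}; common: ∅.
  x = 9: f ≡ 0 at y ∈ {5}; g ≡ 0 at y ∈ {7}; common: ∅.
  x = 10: f ≡ 0 at y ∈ {2}; g ≡ 0 at y ∈ {1}; common: ∅.
Collecting: common zeros = {(6, 3)}, so the count is 1.
Comparison with the Bézout bound: 1 ≤ 1 = deg(f)·deg(g), as expected for curves with no common component (the bound is attained).


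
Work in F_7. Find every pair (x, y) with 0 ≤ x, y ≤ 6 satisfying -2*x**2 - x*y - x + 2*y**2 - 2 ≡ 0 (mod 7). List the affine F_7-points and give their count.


Affine F_7-points: {(0, 1), (0, 6), (2, 3), (2, 5), (3, 2), (3, 3), (6, 1), (6, 2)}; count = 8.

For each of the 49 pairs (x, y) ∈ F_7², evaluate f(x, y) mod 7. Record the zeros.
  x = 0: [0↦5, 1↦0, 2↦6, 3↦2, 4↦2, 5↦6, 6↦0]  zeros at y ∈ {1, 6}
  x = 1: [0↦2, 1↦3, 2↦1, 3↦3, 4↦2, 5↦5, 6↦5]  zeros at y ∈ ∅
  x = 2: [0↦2, 1↦2, 2↦6, 3↦0, 4↦5, 5↦0, 6↦6]  zeros at y ∈ {3, 5}
  x = 3: [0↦5, 1↦4, 2↦0, 3↦0, 4↦4, 5↦5, 6↦3]  zeros at y ∈ {2, 3}
  x = 4: [0↦4, 1↦2, 2↦4, 3↦3, 4↦6, 5↦6, 6↦3]  zeros at y ∈ ∅
  x = 5: [0↦6, 1↦3, 2↦4, 3↦2, 4↦4, 5↦3, 6↦6]  zeros at y ∈ ∅
  x = 6: [0↦4, 1↦0, 2↦0, 3↦4, 4↦5, 5↦3, 6↦5]  zeros at y ∈ {1, 2}
Collecting zeros: affine points = {(0, 1), (0, 6), (2, 3), (2, 5), (3, 2), (3, 3), (6, 1), (6, 2)}.
Total count |C(F_7)_aff| = 8.


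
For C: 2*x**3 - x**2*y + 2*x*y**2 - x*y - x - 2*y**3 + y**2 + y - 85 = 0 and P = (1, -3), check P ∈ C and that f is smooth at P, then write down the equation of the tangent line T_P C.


Tangent line at P: 32*x - 73*y - 251 = 0.

Step 1: f(1, -3) = 0, so P lies on C.
Step 2: partial derivatives
  f_x(x, y) = 6*x**2 - 2*x*y + 2*y**2 - y - 1, f_y(x, y) = -x**2 + 4*x*y - x - 6*y**2 + 2*y + 1.
  f_x(P) = 32, f_y(P) = -73 (gradient nonzero, so P is smooth).
Step 3: tangent line at P: 32·(x − 1) + -73·(y − -3) = 0.
Expanding: 32*x - 73*y - 251 = 0.


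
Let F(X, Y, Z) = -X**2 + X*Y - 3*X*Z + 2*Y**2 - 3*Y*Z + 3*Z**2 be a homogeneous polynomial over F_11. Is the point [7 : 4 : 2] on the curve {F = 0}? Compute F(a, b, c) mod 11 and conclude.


F(7,4,2) ≡ 1 (mod 11); P is NOT on the curve.

Evaluate F(7, 4, 2) term-by-term (mod 11).
  -X**2 ↦ -1·49·1·1 = -49
  X*Y ↦ 1·7·4·1 = 28
  -3*X*Z ↦ -3·7·1·2 = -42
  2*Y**2 ↦ 2·1·16·1 = 32
  -3*Y*Z ↦ -3·1·4·2 = -24
  3*Z**2 ↦ 3·1·1·4 = 12
Sum: F(7, 4, 2) = (-49) + (28) + (-42) + (32) + (-24) + (12) = -43.
Reducing mod 11: -43 ≡ 1 (mod 11).
Since F(a, b, c) ≡ 1 ≠ 0 (mod 11), P does NOT lie on the curve.


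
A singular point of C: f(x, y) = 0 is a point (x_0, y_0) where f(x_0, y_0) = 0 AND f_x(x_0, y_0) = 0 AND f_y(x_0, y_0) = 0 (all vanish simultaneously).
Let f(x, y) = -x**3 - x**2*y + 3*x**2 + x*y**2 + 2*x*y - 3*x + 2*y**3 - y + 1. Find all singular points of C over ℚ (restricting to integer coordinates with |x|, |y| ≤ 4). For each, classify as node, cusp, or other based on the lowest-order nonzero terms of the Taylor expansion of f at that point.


Singular points: {(1, 0)}; classification: cusp.

Compute partial derivatives:
  f_x = -3*x**2 - 2*x*y + 6*x + y**2 + 2*y - 3.
  f_y = -x**2 + 2*x*y + 2*x + 6*y**2 - 1.
Scan x_0 ∈ {−4, ..., 4}. For each x_0, f_y(x_0, y) is a polynomial in y; find its integer roots y ∈ {−4, ..., 4}, then test f_x and f at those candidates.
  x = -4: f_y(-4, y) = 6*y**2 - 8*y - 25; no integer root y with |y| ≤ 4.
  x = -3: f_y(-3, y) = 6*y**2 - 6*y - 16; no integer root y with |y| ≤ 4.
  x = -2: f_y(-2, y) = 6*y**2 - 4*y - 9; no integer root y with |y| ≤ 4.
  x = -1: f_y(-1, y) = 6*y**2 - 2*y - 4; vanishes at y ∈ {1}. (-1, 1): f_x = -7 ≠ 0.
  x = 0: f_y(0, y) = 6*y**2 - 1; no integer root y with |y| ≤ 4.
  x = 1: f_y(1, y) = 6*y**2 + 2*y; vanishes at y ∈ {0}. (1, 0): f_x = 0, f = 0 — SINGULAR.
  x = 2: f_y(2, y) = 6*y**2 + 4*y - 1; no integer root y with |y| ≤ 4.
  x = 3: f_y(3, y) = 6*y**2 + 6*y - 4; no integer root y with |y| ≤ 4.
  x = 4: f_y(4, y) = 6*y**2 + 8*y - 9; no integer root y with |y| ≤ 4.
Only singular point on the grid: (1, 0).
Classify: substitute x = 1 + u, y = 0 + v and expand: f = -u**3 - u**2*v + u*v**2 + 2*v**3 + v**2.
No constant or linear terms (consistent with a singular point). Quadratic part: v**2. Cubic part: -u**3 - u**2*v + u*v**2 + 2*v**3.
The quadratic part v**2 is a perfect square, so there is a single (double) tangent line v = 0, i.e. y = 0. Restricting the cubic part to that line (v = 0) leaves -u**3 ≠ 0, so f is not divisible by v and the branch is v² ≈ u**3 to lowest order — this is a cusp.
Classification: cusp.


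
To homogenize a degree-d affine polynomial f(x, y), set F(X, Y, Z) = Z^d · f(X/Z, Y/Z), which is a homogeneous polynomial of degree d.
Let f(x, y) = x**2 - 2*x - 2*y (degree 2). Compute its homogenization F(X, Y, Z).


F(X, Y, Z) = X**2 - 2*X*Z - 2*Y*Z

deg(f) = 2.
Substitute x = X/Z, y = Y/Z into f, then multiply by Z^2.
  monomial 1·x^2·y^0 ↦ 1·X^2·Y^0·Z^0.
  monomial -2·x^1·y^0 ↦ -2·X^1·Y^0·Z^1.
  monomial -2·x^0·y^1 ↦ -2·X^0·Y^1·Z^1.
Collecting: F(X, Y, Z) = X**2 - 2*X*Z - 2*Y*Z.


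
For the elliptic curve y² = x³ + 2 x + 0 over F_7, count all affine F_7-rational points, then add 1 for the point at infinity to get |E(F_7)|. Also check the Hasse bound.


Affine points = {(0, 0), (4, 3), (4, 4), (5, 3), (5, 4), (6, 2), (6, 5)}; affine count = 7; |E(F_7)| = 8.

Discriminant check: Δ ∝ 4a³ + 27b² = 4·2³ + 27·0² = 4·8 + 27·0 ≡ 4 (mod 7). Nonzero ⇒ E is nonsingular.
For each x ∈ F_7, compute rhs = x³ + 2·x + 0 mod 7, then count y ∈ F_7 with y² ≡ rhs.
  x = 0: rhs = 0, matching y values: 0 (1 points).
  x = 1: rhs = 3, matching y values: none (0 points).
  x = 2: rhs = 5, matching y values: none (0 points).
  x = 3: rhs = 5, matching y values: none (0 points).
  x = 4: rhs = 2, matching y values: 3, 4 (2 points).
  x = 5: rhs = 2, matching y values: 3, 4 (2 points).
  x = 6: rhs = 4, matching y values: 2, 5 (2 points).
Total affine count: 7.
Full point count |E(F_7)| = 7 + 1 = 8.
Hasse bound: |8 − (7+1)| = |0| = 0 ≤ 2√7 ≈ 5.2915 ✓.


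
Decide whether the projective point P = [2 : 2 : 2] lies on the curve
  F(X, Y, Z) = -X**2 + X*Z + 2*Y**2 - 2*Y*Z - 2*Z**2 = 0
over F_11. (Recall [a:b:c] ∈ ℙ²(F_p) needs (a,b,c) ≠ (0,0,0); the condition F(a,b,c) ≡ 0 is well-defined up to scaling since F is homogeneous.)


F(2,2,2) ≡ 3 (mod 11); P is NOT on the curve.

Evaluate F(2, 2, 2) term-by-term (mod 11).
  -X**2 ↦ -1·4·1·1 = -4
  X*Z ↦ 1·2·1·2 = 4
  2*Y**2 ↦ 2·1·4·1 = 8
  -2*Y*Z ↦ -2·1·2·2 = -8
  -2*Z**2 ↦ -2·1·1·4 = -8
Sum: F(2, 2, 2) = (-4) + (4) + (8) + (-8) + (-8) = -8.
Reducing mod 11: -8 ≡ 3 (mod 11).
Since F(a, b, c) ≡ 3 ≠ 0 (mod 11), P does NOT lie on the curve.


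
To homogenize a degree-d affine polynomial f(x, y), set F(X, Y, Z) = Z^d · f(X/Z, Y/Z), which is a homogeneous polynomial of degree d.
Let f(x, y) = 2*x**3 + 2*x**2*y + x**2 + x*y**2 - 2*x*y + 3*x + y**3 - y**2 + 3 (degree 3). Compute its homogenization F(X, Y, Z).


F(X, Y, Z) = 2*X**3 + 2*X**2*Y + X**2*Z + X*Y**2 - 2*X*Y*Z + 3*X*Z**2 + Y**3 - Y**2*Z + 3*Z**3

deg(f) = 3.
Substitute x = X/Z, y = Y/Z into f, then multiply by Z^3.
  monomial 2·x^3·y^0 ↦ 2·X^3·Y^0·Z^0.
  monomial 2·x^2·y^1 ↦ 2·X^2·Y^1·Z^0.
  monomial 1·x^2·y^0 ↦ 1·X^2·Y^0·Z^1.
  monomial 1·x^1·y^2 ↦ 1·X^1·Y^2·Z^0.
  monomial -2·x^1·y^1 ↦ -2·X^1·Y^1·Z^1.
  monomial 3·x^1·y^0 ↦ 3·X^1·Y^0·Z^2.
  monomial 1·x^0·y^3 ↦ 1·X^0·Y^3·Z^0.
  monomial -1·x^0·y^2 ↦ -1·X^0·Y^2·Z^1.
  monomial 3·x^0·y^0 ↦ 3·X^0·Y^0·Z^3.
Collecting: F(X, Y, Z) = 2*X**3 + 2*X**2*Y + X**2*Z + X*Y**2 - 2*X*Y*Z + 3*X*Z**2 + Y**3 - Y**2*Z + 3*Z**3.


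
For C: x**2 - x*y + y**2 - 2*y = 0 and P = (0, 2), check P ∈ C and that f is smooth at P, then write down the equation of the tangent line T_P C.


Tangent line at P: -2*x + 2*y - 4 = 0.

Step 1: f(0, 2) = 0, so P lies on C.
Step 2: partial derivatives
  f_x(x, y) = 2*x - y, f_y(x, y) = -x + 2*y - 2.
  f_x(P) = -2, f_y(P) = 2 (gradient nonzero, so P is smooth).
Step 3: tangent line at P: -2·(x − 0) + 2·(y − 2) = 0.
Expanding: -2*x + 2*y - 4 = 0.


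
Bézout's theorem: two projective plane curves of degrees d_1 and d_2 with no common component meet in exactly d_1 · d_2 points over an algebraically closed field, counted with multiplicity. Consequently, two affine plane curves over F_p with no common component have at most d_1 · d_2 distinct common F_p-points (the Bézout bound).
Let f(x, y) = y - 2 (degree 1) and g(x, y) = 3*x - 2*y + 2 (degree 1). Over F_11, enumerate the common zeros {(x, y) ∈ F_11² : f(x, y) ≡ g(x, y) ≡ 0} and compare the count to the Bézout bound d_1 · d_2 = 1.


Common zeros: {(8, 2)}; count = 1; Bézout bound = 1.

deg(f) = 1, deg(g) = 1, so Bézout bound = 1.
Scan x ∈ F_11. For each x, list the y ∈ F_11 with f(x, y) ≡ 0 and those with g(x, y) ≡ 0 (mod 11); the common zeros in that column are the intersection.
  x = 0: f ≡ 0 at y ∈ {2}; g ≡ 0 at y ∈ {1}; common: ∅.
  x = 1: f ≡ 0 at y ∈ {2}; g ≡ 0 at y ∈ {8}; common: ∅.
  x = 2: f ≡ 0 at y ∈ {2}; g ≡ 0 at y ∈ {4}; common: ∅.
  x = 3: f ≡ 0 at y ∈ {2}; g ≡ 0 at y ∈ {0}; common: ∅.
  x = 4: f ≡ 0 at y ∈ {2}; g ≡ 0 at y ∈ {7}; common: ∅.
  x = 5: f ≡ 0 at y ∈ {2}; g ≡ 0 at y ∈ {3}; common: ∅.
  x = 6: f ≡ 0 at y ∈ {2}; g ≡ 0 at y ∈ {10}; common: ∅.
  x = 7: f ≡ 0 at y ∈ {2}; g ≡ 0 at y ∈ {6}; common: ∅.
  x = 8: f ≡ 0 at y ∈ {2}; g ≡ 0 at y ∈ {2}; common: {2}.
  x = 9: f ≡ 0 at y ∈ {2}; g ≡ 0 at y ∈ {9}; common: ∅.
  x = 10: f ≡ 0 at y ∈ {2}; g ≡ 0 at y ∈ {5}; common: ∅.
Collecting: common zeros = {(8, 2)}, so the count is 1.
Comparison with the Bézout bound: 1 ≤ 1 = deg(f)·deg(g), as expected for curves with no common component (the bound is attained).


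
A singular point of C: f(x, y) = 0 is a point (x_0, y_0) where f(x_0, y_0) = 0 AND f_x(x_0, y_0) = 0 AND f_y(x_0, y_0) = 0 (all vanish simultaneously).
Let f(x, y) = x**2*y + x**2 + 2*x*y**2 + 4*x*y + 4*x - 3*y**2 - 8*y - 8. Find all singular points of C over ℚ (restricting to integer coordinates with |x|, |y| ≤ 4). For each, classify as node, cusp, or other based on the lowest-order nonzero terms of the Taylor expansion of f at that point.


Singular points: {(2, -2)}; classification: node.

Compute partial derivatives:
  f_x = 2*x*y + 2*x + 2*y**2 + 4*y + 4.
  f_y = x**2 + 4*x*y + 4*x - 6*y - 8.
Scan x_0 ∈ {−4, ..., 4}. For each x_0, f_y(x_0, y) is a polynomial in y; find its integer roots y ∈ {−4, ..., 4}, then test f_x and f at those candidates.
  x = -4: f_y(-4, y) = -22*y - 8; no integer root y with |y| ≤ 4.
  x = -3: f_y(-3, y) = -18*y - 11; no integer root y with |y| ≤ 4.
  x = -2: f_y(-2, y) = -14*y - 12; no integer root y with |y| ≤ 4.
  x = -1: f_y(-1, y) = -10*y - 11; no integer root y with |y| ≤ 4.
  x = 0: f_y(0, y) = -6*y - 8; no integer root y with |y| ≤ 4.
  x = 1: f_y(1, y) = -2*y - 3; no integer root y with |y| ≤ 4.
  x = 2: f_y(2, y) = 2*y + 4; vanishes at y ∈ {-2}. (2, -2): f_x = 0, f = 0 — SINGULAR.
  x = 3: f_y(3, y) = 6*y + 13; no integer root y with |y| ≤ 4.
  x = 4: f_y(4, y) = 10*y + 24; no integer root y with |y| ≤ 4.
Only singular point on the grid: (2, -2).
Classify: substitute x = 2 + u, y = -2 + v and expand: f = u**2*v - u**2 + 2*u*v**2 + v**2.
No constant or linear terms (consistent with a singular point). Quadratic part: -u**2 + v**2. Cubic part: u**2*v + 2*u*v**2.
The quadratic part v**2 - u**2 = (v − u)(v + u) splits into two distinct linear factors, so there are two distinct tangent lines y − -2 = ±(x − 2) — this is a node (ordinary double point).
Classification: node.


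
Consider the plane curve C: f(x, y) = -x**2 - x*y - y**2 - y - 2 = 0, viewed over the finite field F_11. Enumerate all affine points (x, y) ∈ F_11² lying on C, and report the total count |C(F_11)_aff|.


Affine F_11-points: {(0, 4), (0, 6), (1, 2), (1, 7), (3, 0), (3, 7), (5, 6), (5, 10), (7, 4), (7, 10), (8, 0), (8, 2)}; count = 12.

For each of the 121 pairs (x, y) ∈ F_11², evaluate f(x, y) mod 11. Record the zeros.
  x = 0: [0↦9, 1↦7, 2↦3, 3↦8, 4↦0, 5↦1, 6↦0, 7↦8, 8↦3, 9↦7, 10↦9]  zeros at y ∈ {4, 6}
  x = 1: [0↦8, 1↦5, 2↦0, 3↦4, 4↦6, 5↦6, 6↦4, 7↦0, 8↦5, 9↦8, 10↦9]  zeros at y ∈ {2, 7}
  x = 2: [0↦5, 1↦1, 2↦6, 3↦9, 4↦10, 5↦9, 6↦6, 7↦1, 8↦5, 9↦7, 10↦7]  zeros at y ∈ ∅
  x = 3: [0↦0, 1↦6, 2↦10, 3↦1, 4↦1, 5↦10, 6↦6, 7↦0, 8↦3, 9↦4, 10↦3]  zeros at y ∈ {0, 7}
  x = 4: [0↦4, 1↦9, 2↦1, 3↦2, 4↦1, 5↦9, 6↦4, 7↦8, 8↦10, 9↦10, 10↦8]  zeros at y ∈ ∅
  x = 5: [0↦6, 1↦10, 2↦1, 3↦1, 4↦10, 5↦6, 6↦0, 7↦3, 8↦4, 9↦3, 10↦0]  zeros at y ∈ {6, 10}
  x = 6: [0↦6, 1↦9, 2↦10, 3↦9, 4↦6, 5↦1, 6↦5, 7↦7, 8↦7, 9↦5, 10↦1]  zeros at y ∈ ∅
  x = 7: [0↦4, 1↦6, 2↦6, 3↦4, 4↦0, 5↦5, 6↦8, 7↦9, 8↦8, 9↦5, 10↦0]  zeros at y ∈ {4, 10}
  x = 8: [0↦0, 1↦1, 2↦0, 3↦8, 4↦3, 5↦7, 6↦9, 7↦9, 8↦7, 9↦3, 10↦8]  zeros at y ∈ {0, 2}
  x = 9: [0↦5, 1↦5, 2↦3, 3↦10, 4↦4, 5↦7, 6↦8, 7↦7, 8↦4, 9↦10, 10↦3]  zeros at y ∈ ∅
  x = 10: [0↦8, 1↦7, 2↦4, 3↦10, 4↦3, 5↦5, 6↦5, 7↦3, 8↦10, 9↦4, 10↦7]  zeros at y ∈ ∅
Collecting zeros: affine points = {(0, 4), (0, 6), (1, 2), (1, 7), (3, 0), (3, 7), (5, 6), (5, 10), (7, 4), (7, 10), (8, 0), (8, 2)}.
Total count |C(F_11)_aff| = 12.


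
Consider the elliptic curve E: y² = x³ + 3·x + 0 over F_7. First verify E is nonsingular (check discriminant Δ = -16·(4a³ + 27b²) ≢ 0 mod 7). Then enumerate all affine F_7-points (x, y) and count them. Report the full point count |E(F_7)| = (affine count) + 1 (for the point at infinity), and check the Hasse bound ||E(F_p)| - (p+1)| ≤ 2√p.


Affine points = {(0, 0), (1, 2), (1, 5), (2, 0), (3, 1), (3, 6), (5, 0)}; affine count = 7; |E(F_7)| = 8.

Discriminant check: Δ ∝ 4a³ + 27b² = 4·3³ + 27·0² = 4·27 + 27·0 ≡ 3 (mod 7). Nonzero ⇒ E is nonsingular.
For each x ∈ F_7, compute rhs = x³ + 3·x + 0 mod 7, then count y ∈ F_7 with y² ≡ rhs.
  x = 0: rhs = 0, matching y values: 0 (1 points).
  x = 1: rhs = 4, matching y values: 2, 5 (2 points).
  x = 2: rhs = 0, matching y values: 0 (1 points).
  x = 3: rhs = 1, matching y values: 1, 6 (2 points).
  x = 4: rhs = 6, matching y values: none (0 points).
  x = 5: rhs = 0, matching y values: 0 (1 points).
  x = 6: rhs = 3, matching y values: none (0 points).
Total affine count: 7.
Full point count |E(F_7)| = 7 + 1 = 8.
Hasse bound: |8 − (7+1)| = |0| = 0 ≤ 2√7 ≈ 5.2915 ✓.


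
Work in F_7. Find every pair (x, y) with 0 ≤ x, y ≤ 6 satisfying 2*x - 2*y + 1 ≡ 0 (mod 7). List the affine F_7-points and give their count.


Affine F_7-points: {(0, 4), (1, 5), (2, 6), (3, 0), (4, 1), (5, 2), (6, 3)}; count = 7.

For each of the 49 pairs (x, y) ∈ F_7², evaluate f(x, y) mod 7. Record the zeros.
  x = 0: [0↦1, 1↦6, 2↦4, 3↦2, 4↦0, 5↦5, 6↦3]  zeros at y ∈ {4}
  x = 1: [0↦3, 1↦1, 2↦6, 3↦4, 4↦2, 5↦0, 6↦5]  zeros at y ∈ {5}
  x = 2: [0↦5, 1↦3, 2↦1, 3↦6, 4↦4, 5↦2, 6↦0]  zeros at y ∈ {6}
  x = 3: [0↦0, 1↦5, 2↦3, 3↦1, 4↦6, 5↦4, 6↦2]  zeros at y ∈ {0}
  x = 4: [0↦2, 1↦0, 2↦5, 3↦3, 4↦1, 5↦6, 6↦4]  zeros at y ∈ {1}
  x = 5: [0↦4, 1↦2, 2↦0, 3↦5, 4↦3, 5↦1, 6↦6]  zeros at y ∈ {2}
  x = 6: [0↦6, 1↦4, 2↦2, 3↦0, 4↦5, 5↦3, 6↦1]  zeros at y ∈ {3}
Collecting zeros: affine points = {(0, 4), (1, 5), (2, 6), (3, 0), (4, 1), (5, 2), (6, 3)}.
Total count |C(F_7)_aff| = 7.


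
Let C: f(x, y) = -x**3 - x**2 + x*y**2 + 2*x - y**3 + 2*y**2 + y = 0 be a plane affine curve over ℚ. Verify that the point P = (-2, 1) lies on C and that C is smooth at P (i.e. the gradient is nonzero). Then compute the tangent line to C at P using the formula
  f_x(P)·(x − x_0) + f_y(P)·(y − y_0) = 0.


Tangent line at P: -5*x - 2*y - 8 = 0.

Step 1: f(-2, 1) = 0, so P lies on C.
Step 2: partial derivatives
  f_x(x, y) = -3*x**2 - 2*x + y**2 + 2, f_y(x, y) = 2*x*y - 3*y**2 + 4*y + 1.
  f_x(P) = -5, f_y(P) = -2 (gradient nonzero, so P is smooth).
Step 3: tangent line at P: -5·(x − -2) + -2·(y − 1) = 0.
Expanding: -5*x - 2*y - 8 = 0.


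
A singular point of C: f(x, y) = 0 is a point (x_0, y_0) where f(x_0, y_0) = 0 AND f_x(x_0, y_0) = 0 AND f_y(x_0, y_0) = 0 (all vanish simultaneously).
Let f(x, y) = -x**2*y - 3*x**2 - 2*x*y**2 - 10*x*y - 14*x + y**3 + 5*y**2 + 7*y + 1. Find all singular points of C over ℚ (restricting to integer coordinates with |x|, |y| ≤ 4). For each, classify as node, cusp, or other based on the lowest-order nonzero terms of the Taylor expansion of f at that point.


Singular points: {(-1, -2)}; classification: node.

Compute partial derivatives:
  f_x = -2*x*y - 6*x - 2*y**2 - 10*y - 14.
  f_y = -x**2 - 4*x*y - 10*x + 3*y**2 + 10*y + 7.
Scan x_0 ∈ {−4, ..., 4}. For each x_0, f_y(x_0, y) is a polynomial in y; find its integer roots y ∈ {−4, ..., 4}, then test f_x and f at those candidates.
  x = -4: f_y(-4, y) = 3*y**2 + 26*y + 31; no integer root y with |y| ≤ 4.
  x = -3: f_y(-3, y) = 3*y**2 + 22*y + 28; no integer root y with |y| ≤ 4.
  x = -2: f_y(-2, y) = 3*y**2 + 18*y + 23; no integer root y with |y| ≤ 4.
  x = -1: f_y(-1, y) = 3*y**2 + 14*y + 16; vanishes at y ∈ {-2}. (-1, -2): f_x = 0, f = 0 — SINGULAR.
  x = 0: f_y(0, y) = 3*y**2 + 10*y + 7; vanishes at y ∈ {-1}. (0, -1): f_x = -6 ≠ 0.
  x = 1: f_y(1, y) = 3*y**2 + 6*y - 4; no integer root y with |y| ≤ 4.
  x = 2: f_y(2, y) = 3*y**2 + 2*y - 17; no integer root y with |y| ≤ 4.
  x = 3: f_y(3, y) = 3*y**2 - 2*y - 32; no integer root y with |y| ≤ 4.
  x = 4: f_y(4, y) = 3*y**2 - 6*y - 49; no integer root y with |y| ≤ 4.
Only singular point on the grid: (-1, -2).
Classify: substitute x = -1 + u, y = -2 + v and expand: f = -u**2*v - u**2 - 2*u*v**2 + v**3 + v**2.
No constant or linear terms (consistent with a singular point). Quadratic part: -u**2 + v**2. Cubic part: -u**2*v - 2*u*v**2 + v**3.
The quadratic part v**2 - u**2 = (v − u)(v + u) splits into two distinct linear factors, so there are two distinct tangent lines y − -2 = ±(x − -1) — this is a node (ordinary double point).
Classification: node.


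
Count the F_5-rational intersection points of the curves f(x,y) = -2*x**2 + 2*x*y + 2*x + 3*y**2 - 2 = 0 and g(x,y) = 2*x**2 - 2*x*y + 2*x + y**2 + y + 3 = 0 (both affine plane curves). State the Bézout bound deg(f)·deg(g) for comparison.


Common zeros: {(0, 3)}; count = 1; Bézout bound = 4.

deg(f) = 2, deg(g) = 2, so Bézout bound = 4.
Scan x ∈ F_5. For each x, list the y ∈ F_5 with f(x, y) ≡ 0 and those with g(x, y) ≡ 0 (mod 5); the common zeros in that column are the intersection.
  x = 0: f ≡ 0 at y ∈ {2, 3}; g ≡ 0 at y ∈ {1, 3}; common: {3}.
  x = 1: f ≡ 0 at y ∈ ∅; g ≡ 0 at y ∈ ∅; common: ∅.
  x = 2: f ≡ 0 at y ∈ ∅; g ≡ 0 at y ∈ {0, 3}; common: ∅.
  x = 3: f ≡ 0 at y ∈ {1, 2}; g ≡ 0 at y ∈ ∅; common: ∅.
  x = 4: f ≡ 0 at y ∈ {1, 3}; g ≡ 0 at y ∈ ∅; common: ∅.
Collecting: common zeros = {(0, 3)}, so the count is 1.
Comparison with the Bézout bound: 1 ≤ 4 = deg(f)·deg(g), as expected for curves with no common component (the affine F_5-count falls short of the bound because intersections may lie at infinity, over extension fields, or carry multiplicity).


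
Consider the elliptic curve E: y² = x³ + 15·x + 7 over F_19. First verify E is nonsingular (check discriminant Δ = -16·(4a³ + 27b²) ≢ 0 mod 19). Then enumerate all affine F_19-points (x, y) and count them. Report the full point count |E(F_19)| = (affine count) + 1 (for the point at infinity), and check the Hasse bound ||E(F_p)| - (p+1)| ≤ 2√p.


Affine points = {(0, 8), (0, 11), (1, 2), (1, 17), (2, 8), (2, 11), (4, 6), (4, 13), (5, 6), (5, 13), (6, 3), (6, 16), (9, 4), (9, 15), (10, 6), (10, 13), (13, 9), (13, 10), (14, 4), (14, 15), (15, 4), (15, 15), (16, 7), (16, 12), (17, 8), (17, 11)}; affine count = 26; |E(F_19)| = 27.

Discriminant check: Δ ∝ 4a³ + 27b² = 4·15³ + 27·7² = 4·3375 + 27·49 ≡ 3 (mod 19). Nonzero ⇒ E is nonsingular.
For each x ∈ F_19, compute rhs = x³ + 15·x + 7 mod 19, then count y ∈ F_19 with y² ≡ rhs.
  x = 0: rhs = 7, matching y values: 8, 11 (2 points).
  x = 1: rhs = 4, matching y values: 2, 17 (2 points).
  x = 2: rhs = 7, matching y values: 8, 11 (2 points).
  x = 3: rhs = 3, matching y values: none (0 points).
  x = 4: rhs = 17, matching y values: 6, 13 (2 points).
  x = 5: rhs = 17, matching y values: 6, 13 (2 points).
  x = 6: rhs = 9, matching y values: 3, 16 (2 points).
  x = 7: rhs = 18, matching y values: none (0 points).
  x = 8: rhs = 12, matching y values: none (0 points).
  x = 9: rhs = 16, matching y values: 4, 15 (2 points).
  x = 10: rhs = 17, matching y values: 6, 13 (2 points).
  x = 11: rhs = 2, matching y values: none (0 points).
  x = 12: rhs = 15, matching y values: none (0 points).
  x = 13: rhs = 5, matching y values: 9, 10 (2 points).
  x = 14: rhs = 16, matching y values: 4, 15 (2 points).
  x = 15: rhs = 16, matching y values: 4, 15 (2 points).
  x = 16: rhs = 11, matching y values: 7, 12 (2 points).
  x = 17: rhs = 7, matching y values: 8, 11 (2 points).
  x = 18: rhs = 10, matching y values: none (0 points).
Total affine count: 26.
Full point count |E(F_19)| = 26 + 1 = 27.
Hasse bound: |27 − (19+1)| = |7| = 7 ≤ 2√19 ≈ 8.7178 ✓.
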